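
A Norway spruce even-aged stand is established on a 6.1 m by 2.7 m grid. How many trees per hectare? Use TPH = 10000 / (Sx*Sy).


Formula: TPH = 10000 m^2/ha / (spacing_x * spacing_y)
Area per tree = 6.1 m * 2.7 m = 16.47 m^2
TPH = 10000 / 16.47 = 607 trees/ha

607


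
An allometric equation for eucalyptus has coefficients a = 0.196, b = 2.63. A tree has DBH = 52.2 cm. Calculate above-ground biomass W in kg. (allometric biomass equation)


Formula: W = a * DBH^b  (allometric power law)
DBH^b = 52.2^2.63 = 32921.0306
W = 0.196 * 32921.0306 = 6452.5 kg

6452.5


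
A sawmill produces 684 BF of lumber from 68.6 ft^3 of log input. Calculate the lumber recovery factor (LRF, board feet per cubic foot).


Formula: LRF = Lumber Output (BF) / Log Input (ft^3)
LRF = 684 BF / 68.6 ft^3
LRF = 9.97 BF/ft^3

9.97


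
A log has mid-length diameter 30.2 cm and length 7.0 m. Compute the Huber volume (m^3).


Huber: V = Am * L,  Am = pi*(Dm/200)^2
Am = pi*(30.2/200)^2 = 0.071631 m^2
V = 0.071631*7.0 = 0.5014 m^3

0.5014


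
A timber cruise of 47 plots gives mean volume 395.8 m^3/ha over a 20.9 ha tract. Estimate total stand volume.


Formula: Total Volume = Mean Volume per ha * Total Area
Total Volume = 395.8 m^3/ha * 20.9 ha
Total Volume = 8272 m^3

8272


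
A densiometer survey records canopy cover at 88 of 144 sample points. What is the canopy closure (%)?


Formula: Canopy closure = covered points / total points * 100
Closure = 88 / 144 * 100
Closure = 0.6111 * 100 = 61.1%

61.1


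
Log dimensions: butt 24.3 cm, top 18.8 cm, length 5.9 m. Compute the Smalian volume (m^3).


Smalian: V = (A1 + A2)/2 * L,  A = pi*(D/200)^2
A1 = pi*(24.3/200)^2 = 0.046377 m^2
A2 = pi*(18.8/200)^2 = 0.027759 m^2
V = (0.046377+0.027759)/2*5.9 = 0.2187 m^3

0.2187


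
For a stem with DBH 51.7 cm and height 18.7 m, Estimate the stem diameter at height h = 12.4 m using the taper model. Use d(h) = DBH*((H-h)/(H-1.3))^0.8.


Taper: d(h) = DBH * ((H - h) / (H - 1.3))^0.8
Numerator = H - h = 18.7 - 12.4 = 6.3 m
Denominator = H - 1.3 = 18.7 - 1.3 = 17.4 m
Ratio = 6.3 / 17.4 = 0.36207
d = 51.7 * 0.36207^0.8 = 22.9 cm

22.9


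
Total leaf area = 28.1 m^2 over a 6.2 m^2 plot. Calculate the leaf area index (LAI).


Formula: LAI = total leaf area / ground area  (dimensionless)
LAI = 28.1 m^2 / 6.2 m^2
LAI = 4.53

4.53


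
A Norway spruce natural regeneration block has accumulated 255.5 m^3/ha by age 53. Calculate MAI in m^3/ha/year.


Formula: MAI = Total Volume / Stand Age
MAI = 255.5 m^3/ha / 53 years
MAI = 4.82 m^3/ha/year

4.82


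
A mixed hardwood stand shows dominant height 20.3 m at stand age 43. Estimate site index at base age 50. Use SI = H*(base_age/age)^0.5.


Formula: SI = H_dom * (base_age / age)^0.5
Age ratio = 50 / 43 = 1.16279
sqrt(age_ratio) = 1.07833
SI = 20.3 * 1.07833 = 21.9 m

21.9


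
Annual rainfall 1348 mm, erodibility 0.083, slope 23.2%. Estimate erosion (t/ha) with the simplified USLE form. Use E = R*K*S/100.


Formula: E = R * K * S / 100  (simplified USLE)
R * K = 1348 * 0.083 = 111.884
E = 111.884 * 23.2 / 100 = 25.96 t/ha

25.96


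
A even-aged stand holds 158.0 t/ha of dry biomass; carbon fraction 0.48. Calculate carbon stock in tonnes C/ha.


Formula: Carbon Stock = Biomass * Carbon Fraction
C = 158.0 t/ha * 0.48
C = 75.8 t C/ha

75.8


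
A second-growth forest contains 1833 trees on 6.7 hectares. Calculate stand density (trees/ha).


Formula: Stand Density = N_trees / Area_ha
Density = 1833 trees / 6.7 ha
Density = 274 trees/ha

274


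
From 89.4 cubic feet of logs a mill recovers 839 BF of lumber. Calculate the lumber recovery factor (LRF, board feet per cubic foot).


Formula: LRF = Lumber Output (BF) / Log Input (ft^3)
LRF = 839 BF / 89.4 ft^3
LRF = 9.38 BF/ft^3

9.38


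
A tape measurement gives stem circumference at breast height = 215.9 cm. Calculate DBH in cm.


Formula: DBH = C / pi
DBH = 215.9 / pi
pi = 3.14159...
DBH = 68.7 cm

68.7


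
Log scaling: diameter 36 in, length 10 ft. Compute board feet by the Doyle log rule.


Doyle: BF = (D - 4)^2 * L / 16
Adjusted diameter = 36 - 4 = 32 in
(D-4)^2 = 32^2 = 1024
BF = 1024 * 10 / 16 = 640 BF

640


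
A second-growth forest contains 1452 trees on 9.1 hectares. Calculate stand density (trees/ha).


Formula: Stand Density = N_trees / Area_ha
Density = 1452 trees / 9.1 ha
Density = 160 trees/ha

160


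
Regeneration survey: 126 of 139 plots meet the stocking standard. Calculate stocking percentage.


Formula: Stocking % = stocked plots / total plots * 100
Stocking = 126 / 139 * 100
Stocking = 0.9065 * 100 = 90.6%

90.6


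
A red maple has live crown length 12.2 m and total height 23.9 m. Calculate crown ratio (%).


Formula: Crown Ratio = (Crown Length / Total Height) * 100
CR = (12.2 m / 23.9 m) * 100
CR = 0.5105 * 100 = 51.0%

51.0


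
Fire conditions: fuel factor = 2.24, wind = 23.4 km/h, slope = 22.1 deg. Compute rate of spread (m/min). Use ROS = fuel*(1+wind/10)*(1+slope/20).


Formula: ROS = fuel * (1 + wind/10) * (1 + slope/20)
Wind factor = 1 + 23.4/10 = 3.34
Slope factor = 1 + 22.1/20 = 2.105
ROS = 2.24 * 3.34 * 2.105 = 15.75 m/min

15.75


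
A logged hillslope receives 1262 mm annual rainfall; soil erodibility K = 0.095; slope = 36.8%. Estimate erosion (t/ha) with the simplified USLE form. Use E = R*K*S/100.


Formula: E = R * K * S / 100  (simplified USLE)
R * K = 1262 * 0.095 = 119.89
E = 119.89 * 36.8 / 100 = 44.12 t/ha

44.12


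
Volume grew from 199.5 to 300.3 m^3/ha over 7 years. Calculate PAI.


Formula: PAI = (V_T2 - V_T1) / (T2 - T1)
Volume increment = 300.3 - 199.5 = 100.8 m^3/ha
PAI = 100.8 / 7 = 14.4 m^3/ha/year

14.4


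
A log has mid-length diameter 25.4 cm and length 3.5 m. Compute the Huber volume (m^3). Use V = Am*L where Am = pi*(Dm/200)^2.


Huber: V = Am * L,  Am = pi*(Dm/200)^2
Am = pi*(25.4/200)^2 = 0.050671 m^2
V = 0.050671*3.5 = 0.1773 m^3

0.1773


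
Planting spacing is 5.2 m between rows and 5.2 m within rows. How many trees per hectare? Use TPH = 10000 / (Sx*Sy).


Formula: TPH = 10000 m^2/ha / (spacing_x * spacing_y)
Area per tree = 5.2 m * 5.2 m = 27.04 m^2
TPH = 10000 / 27.04 = 370 trees/ha

370


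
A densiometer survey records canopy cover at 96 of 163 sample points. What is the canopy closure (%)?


Formula: Canopy closure = covered points / total points * 100
Closure = 96 / 163 * 100
Closure = 0.589 * 100 = 58.9%

58.9


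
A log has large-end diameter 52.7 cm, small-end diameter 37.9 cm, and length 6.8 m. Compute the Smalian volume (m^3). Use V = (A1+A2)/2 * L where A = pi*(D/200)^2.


Smalian: V = (A1 + A2)/2 * L,  A = pi*(D/200)^2
A1 = pi*(52.7/200)^2 = 0.218128 m^2
A2 = pi*(37.9/200)^2 = 0.112815 m^2
V = (0.218128+0.112815)/2*6.8 = 1.1252 m^3

1.1252


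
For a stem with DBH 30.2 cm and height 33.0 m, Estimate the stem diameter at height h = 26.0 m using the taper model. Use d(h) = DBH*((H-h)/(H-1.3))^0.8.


Taper: d(h) = DBH * ((H - h) / (H - 1.3))^0.8
Numerator = H - h = 33.0 - 26.0 = 7.0 m
Denominator = H - 1.3 = 33.0 - 1.3 = 31.7 m
Ratio = 7.0 / 31.7 = 0.22082
d = 30.2 * 0.22082^0.8 = 9.0 cm

9.0


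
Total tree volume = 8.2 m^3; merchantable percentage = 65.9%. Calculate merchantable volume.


Formula: MV = V_total * (merchantable_pct / 100)
Merchantable fraction = 65.9% / 100 = 0.659
MV = 8.2 m^3 * 0.659 = 5.404 m^3

5.404


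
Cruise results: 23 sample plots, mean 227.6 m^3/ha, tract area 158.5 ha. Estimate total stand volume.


Formula: Total Volume = Mean Volume per ha * Total Area
Total Volume = 227.6 m^3/ha * 158.5 ha
Total Volume = 36075 m^3

36075


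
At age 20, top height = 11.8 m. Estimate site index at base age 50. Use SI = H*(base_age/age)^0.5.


Formula: SI = H_dom * (base_age / age)^0.5
Age ratio = 50 / 20 = 2.5
sqrt(age_ratio) = 1.58114
SI = 11.8 * 1.58114 = 18.7 m

18.7


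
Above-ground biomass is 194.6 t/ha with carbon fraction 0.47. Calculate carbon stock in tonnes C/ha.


Formula: Carbon Stock = Biomass * Carbon Fraction
C = 194.6 t/ha * 0.47
C = 91.5 t C/ha

91.5


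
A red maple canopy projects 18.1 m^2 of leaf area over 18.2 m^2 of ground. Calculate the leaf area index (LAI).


Formula: LAI = total leaf area / ground area  (dimensionless)
LAI = 18.1 m^2 / 18.2 m^2
LAI = 0.99

0.99


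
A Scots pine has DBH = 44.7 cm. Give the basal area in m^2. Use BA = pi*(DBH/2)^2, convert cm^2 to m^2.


Formula: BA = pi * (DBH/2)^2 / 10000  (cm^2 to m^2)
Radius = DBH/2 = 44.7/2 = 22.35 cm
BA = pi * 22.35^2 / 10000
   = 1569.2962 cm^2 / 10000
   = 0.1569 m^2

0.1569


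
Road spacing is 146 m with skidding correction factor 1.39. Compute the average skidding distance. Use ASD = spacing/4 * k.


Formula: ASD = (spacing / 4) * correction
Uncorrected distance = spacing / 4 = 146 / 4 = 36.5 m
ASD = 36.5 * 1.39 = 51 m

51


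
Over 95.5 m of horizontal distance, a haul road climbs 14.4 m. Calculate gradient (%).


Formula: Gradient = rise / run * 100
Gradient = 14.4 / 95.5 * 100 = 15.1%

15.1


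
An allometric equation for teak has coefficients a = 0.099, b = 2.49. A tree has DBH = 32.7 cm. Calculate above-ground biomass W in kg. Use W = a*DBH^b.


Formula: W = a * DBH^b  (allometric power law)
DBH^b = 32.7^2.49 = 5905.0544
W = 0.099 * 5905.0544 = 584.6 kg

584.6


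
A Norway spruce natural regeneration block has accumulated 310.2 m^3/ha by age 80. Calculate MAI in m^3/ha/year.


Formula: MAI = Total Volume / Stand Age
MAI = 310.2 m^3/ha / 80 years
MAI = 3.88 m^3/ha/year

3.88


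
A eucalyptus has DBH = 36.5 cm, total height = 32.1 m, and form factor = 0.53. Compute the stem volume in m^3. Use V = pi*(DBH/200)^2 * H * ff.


Formula: V = pi * (DBH/200)^2 * H * ff
Radius = DBH/200 = 36.5/200 = 0.1825 m
Radius^2 = 0.1825^2 = 0.03330625 m^2
V = pi * 0.03330625 * 32.1 * 0.53
V = 1.78 m^3

1.78


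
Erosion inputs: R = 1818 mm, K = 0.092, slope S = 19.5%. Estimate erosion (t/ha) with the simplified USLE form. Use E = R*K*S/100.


Formula: E = R * K * S / 100  (simplified USLE)
R * K = 1818 * 0.092 = 167.256
E = 167.256 * 19.5 / 100 = 32.61 t/ha

32.61


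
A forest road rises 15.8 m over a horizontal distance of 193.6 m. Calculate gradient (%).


Formula: Gradient = rise / run * 100
Gradient = 15.8 / 193.6 * 100 = 8.2%

8.2


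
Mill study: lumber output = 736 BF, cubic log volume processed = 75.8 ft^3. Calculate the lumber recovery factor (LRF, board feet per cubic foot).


Formula: LRF = Lumber Output (BF) / Log Input (ft^3)
LRF = 736 BF / 75.8 ft^3
LRF = 9.71 BF/ft^3

9.71


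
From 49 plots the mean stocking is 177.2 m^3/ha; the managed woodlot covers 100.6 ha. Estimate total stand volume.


Formula: Total Volume = Mean Volume per ha * Total Area
Total Volume = 177.2 m^3/ha * 100.6 ha
Total Volume = 17826 m^3

17826


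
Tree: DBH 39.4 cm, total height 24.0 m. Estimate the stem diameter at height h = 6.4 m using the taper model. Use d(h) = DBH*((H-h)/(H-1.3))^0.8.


Taper: d(h) = DBH * ((H - h) / (H - 1.3))^0.8
Numerator = H - h = 24.0 - 6.4 = 17.6 m
Denominator = H - 1.3 = 24.0 - 1.3 = 22.7 m
Ratio = 17.6 / 22.7 = 0.77533
d = 39.4 * 0.77533^0.8 = 32.1 cm

32.1


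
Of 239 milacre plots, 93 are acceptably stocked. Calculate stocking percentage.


Formula: Stocking % = stocked plots / total plots * 100
Stocking = 93 / 239 * 100
Stocking = 0.3891 * 100 = 38.9%

38.9


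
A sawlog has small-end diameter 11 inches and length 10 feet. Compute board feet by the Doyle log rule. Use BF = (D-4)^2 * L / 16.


Doyle: BF = (D - 4)^2 * L / 16
Adjusted diameter = 11 - 4 = 7 in
(D-4)^2 = 7^2 = 49
BF = 49 * 10 / 16 = 31 BF

31


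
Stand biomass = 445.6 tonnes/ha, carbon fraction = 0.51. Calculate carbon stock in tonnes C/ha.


Formula: Carbon Stock = Biomass * Carbon Fraction
C = 445.6 t/ha * 0.51
C = 227.3 t C/ha

227.3


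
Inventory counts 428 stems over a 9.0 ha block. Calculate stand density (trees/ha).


Formula: Stand Density = N_trees / Area_ha
Density = 428 trees / 9.0 ha
Density = 48 trees/ha

48


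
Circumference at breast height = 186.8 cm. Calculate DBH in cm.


Formula: DBH = C / pi
DBH = 186.8 / pi
pi = 3.14159...
DBH = 59.5 cm

59.5


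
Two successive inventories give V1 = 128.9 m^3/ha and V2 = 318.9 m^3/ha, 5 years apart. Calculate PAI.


Formula: PAI = (V_T2 - V_T1) / (T2 - T1)
Volume increment = 318.9 - 128.9 = 190.0 m^3/ha
PAI = 190.0 / 5 = 38.0 m^3/ha/year

38.0


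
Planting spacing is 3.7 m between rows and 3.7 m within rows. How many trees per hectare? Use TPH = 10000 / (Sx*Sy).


Formula: TPH = 10000 m^2/ha / (spacing_x * spacing_y)
Area per tree = 3.7 m * 3.7 m = 13.69 m^2
TPH = 10000 / 13.69 = 730 trees/ha

730


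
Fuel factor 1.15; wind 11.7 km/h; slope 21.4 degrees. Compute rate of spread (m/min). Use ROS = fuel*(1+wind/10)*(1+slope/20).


Formula: ROS = fuel * (1 + wind/10) * (1 + slope/20)
Wind factor = 1 + 11.7/10 = 2.17
Slope factor = 1 + 21.4/20 = 2.07
ROS = 1.15 * 2.17 * 2.07 = 5.17 m/min

5.17


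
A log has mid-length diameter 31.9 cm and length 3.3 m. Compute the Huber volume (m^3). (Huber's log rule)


Huber: V = Am * L,  Am = pi*(Dm/200)^2
Am = pi*(31.9/200)^2 = 0.079923 m^2
V = 0.079923*3.3 = 0.2637 m^3

0.2637


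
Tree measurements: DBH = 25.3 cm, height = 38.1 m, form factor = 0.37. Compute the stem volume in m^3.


Formula: V = pi * (DBH/200)^2 * H * ff
Radius = DBH/200 = 25.3/200 = 0.1265 m
Radius^2 = 0.1265^2 = 0.01600225 m^2
V = pi * 0.01600225 * 38.1 * 0.37
V = 0.709 m^3

0.709


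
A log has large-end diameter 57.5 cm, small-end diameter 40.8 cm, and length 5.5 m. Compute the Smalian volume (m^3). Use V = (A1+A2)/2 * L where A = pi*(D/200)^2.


Smalian: V = (A1 + A2)/2 * L,  A = pi*(D/200)^2
A1 = pi*(57.5/200)^2 = 0.259672 m^2
A2 = pi*(40.8/200)^2 = 0.130741 m^2
V = (0.259672+0.130741)/2*5.5 = 1.0736 m^3

1.0736


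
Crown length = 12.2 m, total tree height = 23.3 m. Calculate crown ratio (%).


Formula: Crown Ratio = (Crown Length / Total Height) * 100
CR = (12.2 m / 23.3 m) * 100
CR = 0.5236 * 100 = 52.4%

52.4


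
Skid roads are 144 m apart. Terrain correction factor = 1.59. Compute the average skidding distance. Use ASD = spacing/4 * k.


Formula: ASD = (spacing / 4) * correction
Uncorrected distance = spacing / 4 = 144 / 4 = 36 m
ASD = 36 * 1.59 = 57 m

57


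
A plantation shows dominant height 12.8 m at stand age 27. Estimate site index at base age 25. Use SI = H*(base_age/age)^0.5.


Formula: SI = H_dom * (base_age / age)^0.5
Age ratio = 25 / 27 = 0.92593
sqrt(age_ratio) = 0.96225
SI = 12.8 * 0.96225 = 12.3 m

12.3


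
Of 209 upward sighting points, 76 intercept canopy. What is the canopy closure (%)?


Formula: Canopy closure = covered points / total points * 100
Closure = 76 / 209 * 100
Closure = 0.3636 * 100 = 36.4%

36.4


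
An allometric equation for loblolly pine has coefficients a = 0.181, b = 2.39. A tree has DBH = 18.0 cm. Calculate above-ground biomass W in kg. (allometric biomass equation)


Formula: W = a * DBH^b  (allometric power law)
DBH^b = 18.0^2.39 = 1000.2332
W = 0.181 * 1000.2332 = 181.0 kg

181.0


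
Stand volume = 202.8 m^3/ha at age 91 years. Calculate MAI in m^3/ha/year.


Formula: MAI = Total Volume / Stand Age
MAI = 202.8 m^3/ha / 91 years
MAI = 2.23 m^3/ha/year

2.23


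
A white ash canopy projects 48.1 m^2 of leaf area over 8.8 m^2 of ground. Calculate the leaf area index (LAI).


Formula: LAI = total leaf area / ground area  (dimensionless)
LAI = 48.1 m^2 / 8.8 m^2
LAI = 5.47

5.47


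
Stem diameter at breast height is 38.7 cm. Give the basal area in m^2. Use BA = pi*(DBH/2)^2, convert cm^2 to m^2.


Formula: BA = pi * (DBH/2)^2 / 10000  (cm^2 to m^2)
Radius = DBH/2 = 38.7/2 = 19.35 cm
BA = pi * 19.35^2 / 10000
   = 1176.283 cm^2 / 10000
   = 0.1176 m^2

0.1176


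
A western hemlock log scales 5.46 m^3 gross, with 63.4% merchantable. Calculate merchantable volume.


Formula: MV = V_total * (merchantable_pct / 100)
Merchantable fraction = 63.4% / 100 = 0.634
MV = 5.46 m^3 * 0.634 = 3.462 m^3

3.462


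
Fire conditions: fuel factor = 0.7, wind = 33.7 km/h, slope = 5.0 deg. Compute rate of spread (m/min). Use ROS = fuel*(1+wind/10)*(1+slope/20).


Formula: ROS = fuel * (1 + wind/10) * (1 + slope/20)
Wind factor = 1 + 33.7/10 = 4.37
Slope factor = 1 + 5.0/20 = 1.25
ROS = 0.7 * 4.37 * 1.25 = 3.82 m/min

3.82


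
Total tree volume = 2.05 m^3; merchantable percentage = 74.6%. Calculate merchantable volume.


Formula: MV = V_total * (merchantable_pct / 100)
Merchantable fraction = 74.6% / 100 = 0.746
MV = 2.05 m^3 * 0.746 = 1.529 m^3

1.529


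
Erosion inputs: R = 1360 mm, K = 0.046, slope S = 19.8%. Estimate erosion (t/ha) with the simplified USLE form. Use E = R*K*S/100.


Formula: E = R * K * S / 100  (simplified USLE)
R * K = 1360 * 0.046 = 62.56
E = 62.56 * 19.8 / 100 = 12.39 t/ha

12.39


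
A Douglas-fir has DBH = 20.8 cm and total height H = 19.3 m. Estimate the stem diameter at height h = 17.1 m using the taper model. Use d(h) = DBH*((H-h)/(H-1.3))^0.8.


Taper: d(h) = DBH * ((H - h) / (H - 1.3))^0.8
Numerator = H - h = 19.3 - 17.1 = 2.2 m
Denominator = H - 1.3 = 19.3 - 1.3 = 18.0 m
Ratio = 2.2 / 18.0 = 0.12222
d = 20.8 * 0.12222^0.8 = 3.9 cm

3.9


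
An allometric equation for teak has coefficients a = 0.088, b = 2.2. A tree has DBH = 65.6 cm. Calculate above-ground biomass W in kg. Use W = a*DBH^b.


Formula: W = a * DBH^b  (allometric power law)
DBH^b = 65.6^2.2 = 9935.4707
W = 0.088 * 9935.4707 = 874.3 kg

874.3


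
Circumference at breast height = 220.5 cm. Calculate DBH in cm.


Formula: DBH = C / pi
DBH = 220.5 / pi
pi = 3.14159...
DBH = 70.2 cm

70.2


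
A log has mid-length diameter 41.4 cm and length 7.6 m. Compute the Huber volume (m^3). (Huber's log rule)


Huber: V = Am * L,  Am = pi*(Dm/200)^2
Am = pi*(41.4/200)^2 = 0.134614 m^2
V = 0.134614*7.6 = 1.0231 m^3

1.0231


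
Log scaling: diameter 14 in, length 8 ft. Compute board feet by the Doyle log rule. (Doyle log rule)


Doyle: BF = (D - 4)^2 * L / 16
Adjusted diameter = 14 - 4 = 10 in
(D-4)^2 = 10^2 = 100
BF = 100 * 8 / 16 = 50 BF

50


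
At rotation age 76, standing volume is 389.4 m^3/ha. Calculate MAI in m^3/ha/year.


Formula: MAI = Total Volume / Stand Age
MAI = 389.4 m^3/ha / 76 years
MAI = 5.12 m^3/ha/year

5.12


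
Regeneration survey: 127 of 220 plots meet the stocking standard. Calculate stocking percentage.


Formula: Stocking % = stocked plots / total plots * 100
Stocking = 127 / 220 * 100
Stocking = 0.5773 * 100 = 57.7%

57.7


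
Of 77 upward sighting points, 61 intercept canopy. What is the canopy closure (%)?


Formula: Canopy closure = covered points / total points * 100
Closure = 61 / 77 * 100
Closure = 0.7922 * 100 = 79.2%

79.2


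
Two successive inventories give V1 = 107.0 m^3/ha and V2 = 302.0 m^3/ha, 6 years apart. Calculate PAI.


Formula: PAI = (V_T2 - V_T1) / (T2 - T1)
Volume increment = 302.0 - 107.0 = 195.0 m^3/ha
PAI = 195.0 / 6 = 32.5 m^3/ha/year

32.5


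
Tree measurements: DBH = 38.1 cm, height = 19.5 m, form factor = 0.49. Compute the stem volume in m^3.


Formula: V = pi * (DBH/200)^2 * H * ff
Radius = DBH/200 = 38.1/200 = 0.1905 m
Radius^2 = 0.1905^2 = 0.03629025 m^2
V = pi * 0.03629025 * 19.5 * 0.49
V = 1.089 m^3

1.089


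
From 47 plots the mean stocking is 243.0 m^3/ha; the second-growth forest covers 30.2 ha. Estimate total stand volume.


Formula: Total Volume = Mean Volume per ha * Total Area
Total Volume = 243.0 m^3/ha * 30.2 ha
Total Volume = 7339 m^3

7339


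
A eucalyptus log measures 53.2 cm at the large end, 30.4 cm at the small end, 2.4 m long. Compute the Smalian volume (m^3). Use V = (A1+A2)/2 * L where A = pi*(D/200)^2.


Smalian: V = (A1 + A2)/2 * L,  A = pi*(D/200)^2
A1 = pi*(53.2/200)^2 = 0.222287 m^2
A2 = pi*(30.4/200)^2 = 0.072583 m^2
V = (0.222287+0.072583)/2*2.4 = 0.3538 m^3

0.3538


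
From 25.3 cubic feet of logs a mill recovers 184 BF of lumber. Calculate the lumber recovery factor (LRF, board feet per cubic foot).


Formula: LRF = Lumber Output (BF) / Log Input (ft^3)
LRF = 184 BF / 25.3 ft^3
LRF = 7.27 BF/ft^3

7.27


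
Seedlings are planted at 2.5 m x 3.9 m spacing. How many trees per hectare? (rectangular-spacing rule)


Formula: TPH = 10000 m^2/ha / (spacing_x * spacing_y)
Area per tree = 2.5 m * 3.9 m = 9.75 m^2
TPH = 10000 / 9.75 = 1026 trees/ha

1026


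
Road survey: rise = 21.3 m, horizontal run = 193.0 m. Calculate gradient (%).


Formula: Gradient = rise / run * 100
Gradient = 21.3 / 193.0 * 100 = 11.0%

11.0


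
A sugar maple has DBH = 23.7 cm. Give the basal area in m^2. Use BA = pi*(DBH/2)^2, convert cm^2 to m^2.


Formula: BA = pi * (DBH/2)^2 / 10000  (cm^2 to m^2)
Radius = DBH/2 = 23.7/2 = 11.85 cm
BA = pi * 11.85^2 / 10000
   = 441.1503 cm^2 / 10000
   = 0.0441 m^2

0.0441


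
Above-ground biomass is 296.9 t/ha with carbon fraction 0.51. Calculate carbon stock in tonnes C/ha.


Formula: Carbon Stock = Biomass * Carbon Fraction
C = 296.9 t/ha * 0.51
C = 151.4 t C/ha

151.4


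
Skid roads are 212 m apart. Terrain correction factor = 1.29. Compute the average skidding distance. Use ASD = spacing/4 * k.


Formula: ASD = (spacing / 4) * correction
Uncorrected distance = spacing / 4 = 212 / 4 = 53 m
ASD = 53 * 1.29 = 68 m

68


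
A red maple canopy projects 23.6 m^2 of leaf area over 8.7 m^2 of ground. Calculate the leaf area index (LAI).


Formula: LAI = total leaf area / ground area  (dimensionless)
LAI = 23.6 m^2 / 8.7 m^2
LAI = 2.71

2.71


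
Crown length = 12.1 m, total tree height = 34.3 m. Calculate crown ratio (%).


Formula: Crown Ratio = (Crown Length / Total Height) * 100
CR = (12.1 m / 34.3 m) * 100
CR = 0.3528 * 100 = 35.3%

35.3


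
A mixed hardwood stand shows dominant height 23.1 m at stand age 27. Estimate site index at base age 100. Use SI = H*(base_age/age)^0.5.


Formula: SI = H_dom * (base_age / age)^0.5
Age ratio = 100 / 27 = 3.7037
sqrt(age_ratio) = 1.9245
SI = 23.1 * 1.9245 = 44.5 m

44.5


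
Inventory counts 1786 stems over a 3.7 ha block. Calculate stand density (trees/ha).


Formula: Stand Density = N_trees / Area_ha
Density = 1786 trees / 3.7 ha
Density = 483 trees/ha

483


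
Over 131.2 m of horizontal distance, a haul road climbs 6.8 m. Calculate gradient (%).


Formula: Gradient = rise / run * 100
Gradient = 6.8 / 131.2 * 100 = 5.2%

5.2


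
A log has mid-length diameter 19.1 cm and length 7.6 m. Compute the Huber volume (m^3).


Huber: V = Am * L,  Am = pi*(Dm/200)^2
Am = pi*(19.1/200)^2 = 0.028652 m^2
V = 0.028652*7.6 = 0.2178 m^3

0.2178


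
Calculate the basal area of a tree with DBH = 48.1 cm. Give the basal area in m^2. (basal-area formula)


Formula: BA = pi * (DBH/2)^2 / 10000  (cm^2 to m^2)
Radius = DBH/2 = 48.1/2 = 24.05 cm
BA = pi * 24.05^2 / 10000
   = 1817.105 cm^2 / 10000
   = 0.1817 m^2

0.1817


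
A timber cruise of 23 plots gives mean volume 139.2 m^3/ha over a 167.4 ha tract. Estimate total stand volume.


Formula: Total Volume = Mean Volume per ha * Total Area
Total Volume = 139.2 m^3/ha * 167.4 ha
Total Volume = 23302 m^3

23302


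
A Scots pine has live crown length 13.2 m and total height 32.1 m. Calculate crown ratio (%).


Formula: Crown Ratio = (Crown Length / Total Height) * 100
CR = (13.2 m / 32.1 m) * 100
CR = 0.4112 * 100 = 41.1%

41.1


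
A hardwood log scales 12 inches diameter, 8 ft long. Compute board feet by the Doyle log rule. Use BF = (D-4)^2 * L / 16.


Doyle: BF = (D - 4)^2 * L / 16
Adjusted diameter = 12 - 4 = 8 in
(D-4)^2 = 8^2 = 64
BF = 64 * 8 / 16 = 32 BF

32


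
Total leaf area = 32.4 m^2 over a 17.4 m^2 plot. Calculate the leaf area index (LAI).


Formula: LAI = total leaf area / ground area  (dimensionless)
LAI = 32.4 m^2 / 17.4 m^2
LAI = 1.86

1.86


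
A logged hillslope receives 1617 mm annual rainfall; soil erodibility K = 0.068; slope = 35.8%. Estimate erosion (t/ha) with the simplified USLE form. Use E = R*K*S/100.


Formula: E = R * K * S / 100  (simplified USLE)
R * K = 1617 * 0.068 = 109.956
E = 109.956 * 35.8 / 100 = 39.36 t/ha

39.36


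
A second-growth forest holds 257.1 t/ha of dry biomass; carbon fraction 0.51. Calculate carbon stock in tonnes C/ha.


Formula: Carbon Stock = Biomass * Carbon Fraction
C = 257.1 t/ha * 0.51
C = 131.1 t C/ha

131.1


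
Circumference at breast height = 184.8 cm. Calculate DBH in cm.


Formula: DBH = C / pi
DBH = 184.8 / pi
pi = 3.14159...
DBH = 58.8 cm

58.8


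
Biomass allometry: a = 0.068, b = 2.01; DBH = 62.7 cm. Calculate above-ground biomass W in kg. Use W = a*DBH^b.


Formula: W = a * DBH^b  (allometric power law)
DBH^b = 62.7^2.01 = 4097.3943
W = 0.068 * 4097.3943 = 278.6 kg

278.6


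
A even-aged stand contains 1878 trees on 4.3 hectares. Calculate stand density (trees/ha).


Formula: Stand Density = N_trees / Area_ha
Density = 1878 trees / 4.3 ha
Density = 437 trees/ha

437


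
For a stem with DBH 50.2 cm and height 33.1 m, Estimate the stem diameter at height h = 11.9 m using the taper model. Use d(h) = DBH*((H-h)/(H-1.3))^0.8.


Taper: d(h) = DBH * ((H - h) / (H - 1.3))^0.8
Numerator = H - h = 33.1 - 11.9 = 21.2 m
Denominator = H - 1.3 = 33.1 - 1.3 = 31.8 m
Ratio = 21.2 / 31.8 = 0.66667
d = 50.2 * 0.66667^0.8 = 36.3 cm

36.3


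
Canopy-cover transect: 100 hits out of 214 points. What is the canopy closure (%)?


Formula: Canopy closure = covered points / total points * 100
Closure = 100 / 214 * 100
Closure = 0.4673 * 100 = 46.7%

46.7


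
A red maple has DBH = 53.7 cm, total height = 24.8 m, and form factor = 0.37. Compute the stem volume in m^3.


Formula: V = pi * (DBH/200)^2 * H * ff
Radius = DBH/200 = 53.7/200 = 0.2685 m
Radius^2 = 0.2685^2 = 0.07209225 m^2
V = pi * 0.07209225 * 24.8 * 0.37
V = 2.078 m^3

2.078


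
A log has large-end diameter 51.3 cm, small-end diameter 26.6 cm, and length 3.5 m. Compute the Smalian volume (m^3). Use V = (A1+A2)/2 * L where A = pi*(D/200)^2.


Smalian: V = (A1 + A2)/2 * L,  A = pi*(D/200)^2
A1 = pi*(51.3/200)^2 = 0.206692 m^2
A2 = pi*(26.6/200)^2 = 0.055572 m^2
V = (0.206692+0.055572)/2*3.5 = 0.459 m^3

0.459


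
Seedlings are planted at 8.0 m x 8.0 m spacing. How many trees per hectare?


Formula: TPH = 10000 m^2/ha / (spacing_x * spacing_y)
Area per tree = 8.0 m * 8.0 m = 64.0 m^2
TPH = 10000 / 64.0 = 156 trees/ha

156


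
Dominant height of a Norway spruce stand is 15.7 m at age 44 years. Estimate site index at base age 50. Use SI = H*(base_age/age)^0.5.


Formula: SI = H_dom * (base_age / age)^0.5
Age ratio = 50 / 44 = 1.13636
sqrt(age_ratio) = 1.066
SI = 15.7 * 1.066 = 16.7 m

16.7


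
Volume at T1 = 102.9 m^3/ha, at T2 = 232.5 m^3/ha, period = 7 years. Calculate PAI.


Formula: PAI = (V_T2 - V_T1) / (T2 - T1)
Volume increment = 232.5 - 102.9 = 129.6 m^3/ha
PAI = 129.6 / 7 = 18.51 m^3/ha/year

18.51


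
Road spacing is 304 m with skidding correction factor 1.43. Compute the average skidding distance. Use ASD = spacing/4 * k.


Formula: ASD = (spacing / 4) * correction
Uncorrected distance = spacing / 4 = 304 / 4 = 76 m
ASD = 76 * 1.43 = 109 m

109


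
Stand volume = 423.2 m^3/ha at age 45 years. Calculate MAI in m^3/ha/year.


Formula: MAI = Total Volume / Stand Age
MAI = 423.2 m^3/ha / 45 years
MAI = 9.4 m^3/ha/year

9.4


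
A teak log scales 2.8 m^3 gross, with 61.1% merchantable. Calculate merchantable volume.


Formula: MV = V_total * (merchantable_pct / 100)
Merchantable fraction = 61.1% / 100 = 0.611
MV = 2.8 m^3 * 0.611 = 1.711 m^3

1.711


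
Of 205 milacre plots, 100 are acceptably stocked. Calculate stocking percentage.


Formula: Stocking % = stocked plots / total plots * 100
Stocking = 100 / 205 * 100
Stocking = 0.4878 * 100 = 48.8%

48.8


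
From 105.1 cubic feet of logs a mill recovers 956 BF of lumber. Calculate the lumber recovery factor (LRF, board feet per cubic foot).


Formula: LRF = Lumber Output (BF) / Log Input (ft^3)
LRF = 956 BF / 105.1 ft^3
LRF = 9.1 BF/ft^3

9.1


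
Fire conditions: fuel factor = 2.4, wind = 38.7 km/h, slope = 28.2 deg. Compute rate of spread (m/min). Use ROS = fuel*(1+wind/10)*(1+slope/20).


Formula: ROS = fuel * (1 + wind/10) * (1 + slope/20)
Wind factor = 1 + 38.7/10 = 4.87
Slope factor = 1 + 28.2/20 = 2.41
ROS = 2.4 * 4.87 * 2.41 = 28.17 m/min

28.17


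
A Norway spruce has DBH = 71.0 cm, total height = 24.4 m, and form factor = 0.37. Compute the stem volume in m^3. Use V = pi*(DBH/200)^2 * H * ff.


Formula: V = pi * (DBH/200)^2 * H * ff
Radius = DBH/200 = 71.0/200 = 0.355 m
Radius^2 = 0.355^2 = 0.126025 m^2
V = pi * 0.126025 * 24.4 * 0.37
V = 3.574 m^3

3.574


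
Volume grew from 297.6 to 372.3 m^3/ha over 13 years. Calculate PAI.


Formula: PAI = (V_T2 - V_T1) / (T2 - T1)
Volume increment = 372.3 - 297.6 = 74.7 m^3/ha
PAI = 74.7 / 13 = 5.75 m^3/ha/year

5.75


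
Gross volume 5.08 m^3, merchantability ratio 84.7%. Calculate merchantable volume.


Formula: MV = V_total * (merchantable_pct / 100)
Merchantable fraction = 84.7% / 100 = 0.847
MV = 5.08 m^3 * 0.847 = 4.303 m^3

4.303


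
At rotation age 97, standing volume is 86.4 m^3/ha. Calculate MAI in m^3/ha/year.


Formula: MAI = Total Volume / Stand Age
MAI = 86.4 m^3/ha / 97 years
MAI = 0.89 m^3/ha/year

0.89


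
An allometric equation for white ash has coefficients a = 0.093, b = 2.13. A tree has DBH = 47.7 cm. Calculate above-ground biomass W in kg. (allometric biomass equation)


Formula: W = a * DBH^b  (allometric power law)
DBH^b = 47.7^2.13 = 3760.4875
W = 0.093 * 3760.4875 = 349.7 kg

349.7


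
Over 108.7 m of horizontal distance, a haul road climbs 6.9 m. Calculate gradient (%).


Formula: Gradient = rise / run * 100
Gradient = 6.9 / 108.7 * 100 = 6.3%

6.3


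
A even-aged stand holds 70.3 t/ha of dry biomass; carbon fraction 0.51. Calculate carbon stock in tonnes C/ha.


Formula: Carbon Stock = Biomass * Carbon Fraction
C = 70.3 t/ha * 0.51
C = 35.9 t C/ha

35.9


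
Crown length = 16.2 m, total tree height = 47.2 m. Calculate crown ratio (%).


Formula: Crown Ratio = (Crown Length / Total Height) * 100
CR = (16.2 m / 47.2 m) * 100
CR = 0.3432 * 100 = 34.3%

34.3


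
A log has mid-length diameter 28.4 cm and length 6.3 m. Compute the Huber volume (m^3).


Huber: V = Am * L,  Am = pi*(Dm/200)^2
Am = pi*(28.4/200)^2 = 0.063347 m^2
V = 0.063347*6.3 = 0.3991 m^3

0.3991


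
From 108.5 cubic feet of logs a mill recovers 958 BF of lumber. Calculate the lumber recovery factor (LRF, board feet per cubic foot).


Formula: LRF = Lumber Output (BF) / Log Input (ft^3)
LRF = 958 BF / 108.5 ft^3
LRF = 8.83 BF/ft^3

8.83


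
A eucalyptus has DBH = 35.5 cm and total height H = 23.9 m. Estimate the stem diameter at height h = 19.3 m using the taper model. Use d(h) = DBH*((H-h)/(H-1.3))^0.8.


Taper: d(h) = DBH * ((H - h) / (H - 1.3))^0.8
Numerator = H - h = 23.9 - 19.3 = 4.6 m
Denominator = H - 1.3 = 23.9 - 1.3 = 22.6 m
Ratio = 4.6 / 22.6 = 0.20354
d = 35.5 * 0.20354^0.8 = 9.9 cm

9.9


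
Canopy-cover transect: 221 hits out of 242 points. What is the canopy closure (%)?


Formula: Canopy closure = covered points / total points * 100
Closure = 221 / 242 * 100
Closure = 0.9132 * 100 = 91.3%

91.3


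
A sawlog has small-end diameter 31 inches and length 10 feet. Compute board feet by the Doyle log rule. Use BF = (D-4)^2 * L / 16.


Doyle: BF = (D - 4)^2 * L / 16
Adjusted diameter = 31 - 4 = 27 in
(D-4)^2 = 27^2 = 729
BF = 729 * 10 / 16 = 456 BF

456


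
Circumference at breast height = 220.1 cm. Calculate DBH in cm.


Formula: DBH = C / pi
DBH = 220.1 / pi
pi = 3.14159...
DBH = 70.1 cm

70.1


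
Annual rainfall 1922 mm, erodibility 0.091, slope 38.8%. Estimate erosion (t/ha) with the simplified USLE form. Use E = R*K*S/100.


Formula: E = R * K * S / 100  (simplified USLE)
R * K = 1922 * 0.091 = 174.902
E = 174.902 * 38.8 / 100 = 67.86 t/ha

67.86


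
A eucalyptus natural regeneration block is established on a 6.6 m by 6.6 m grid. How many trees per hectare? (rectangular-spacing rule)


Formula: TPH = 10000 m^2/ha / (spacing_x * spacing_y)
Area per tree = 6.6 m * 6.6 m = 43.56 m^2
TPH = 10000 / 43.56 = 230 trees/ha

230


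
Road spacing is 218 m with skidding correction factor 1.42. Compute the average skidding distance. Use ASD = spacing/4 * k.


Formula: ASD = (spacing / 4) * correction
Uncorrected distance = spacing / 4 = 218 / 4 = 54.5 m
ASD = 54.5 * 1.42 = 77 m

77


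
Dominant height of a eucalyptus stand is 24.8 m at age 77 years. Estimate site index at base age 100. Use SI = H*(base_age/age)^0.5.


Formula: SI = H_dom * (base_age / age)^0.5
Age ratio = 100 / 77 = 1.2987
sqrt(age_ratio) = 1.13961
SI = 24.8 * 1.13961 = 28.3 m

28.3


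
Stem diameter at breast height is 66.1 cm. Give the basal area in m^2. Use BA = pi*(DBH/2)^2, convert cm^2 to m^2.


Formula: BA = pi * (DBH/2)^2 / 10000  (cm^2 to m^2)
Radius = DBH/2 = 66.1/2 = 33.05 cm
BA = pi * 33.05^2 / 10000
   = 3431.5695 cm^2 / 10000
   = 0.3432 m^2

0.3432


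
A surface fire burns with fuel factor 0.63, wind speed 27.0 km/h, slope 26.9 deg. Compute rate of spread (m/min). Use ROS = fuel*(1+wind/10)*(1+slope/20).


Formula: ROS = fuel * (1 + wind/10) * (1 + slope/20)
Wind factor = 1 + 27.0/10 = 3.7
Slope factor = 1 + 26.9/20 = 2.345
ROS = 0.63 * 3.7 * 2.345 = 5.47 m/min

5.47


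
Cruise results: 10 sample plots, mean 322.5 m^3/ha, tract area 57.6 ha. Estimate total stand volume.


Formula: Total Volume = Mean Volume per ha * Total Area
Total Volume = 322.5 m^3/ha * 57.6 ha
Total Volume = 18576 m^3

18576


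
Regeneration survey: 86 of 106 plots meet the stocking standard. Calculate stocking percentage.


Formula: Stocking % = stocked plots / total plots * 100
Stocking = 86 / 106 * 100
Stocking = 0.8113 * 100 = 81.1%

81.1


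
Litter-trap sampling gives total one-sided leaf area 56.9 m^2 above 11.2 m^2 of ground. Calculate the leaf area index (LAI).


Formula: LAI = total leaf area / ground area  (dimensionless)
LAI = 56.9 m^2 / 11.2 m^2
LAI = 5.08

5.08


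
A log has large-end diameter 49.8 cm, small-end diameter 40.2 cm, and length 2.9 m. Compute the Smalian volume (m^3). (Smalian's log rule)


Smalian: V = (A1 + A2)/2 * L,  A = pi*(D/200)^2
A1 = pi*(49.8/200)^2 = 0.194782 m^2
A2 = pi*(40.2/200)^2 = 0.126923 m^2
V = (0.194782+0.126923)/2*2.9 = 0.4665 m^3

0.4665


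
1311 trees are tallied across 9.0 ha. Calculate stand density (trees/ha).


Formula: Stand Density = N_trees / Area_ha
Density = 1311 trees / 9.0 ha
Density = 146 trees/ha

146


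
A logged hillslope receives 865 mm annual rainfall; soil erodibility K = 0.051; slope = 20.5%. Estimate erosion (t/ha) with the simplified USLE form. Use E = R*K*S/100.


Formula: E = R * K * S / 100  (simplified USLE)
R * K = 865 * 0.051 = 44.115
E = 44.115 * 20.5 / 100 = 9.04 t/ha

9.04


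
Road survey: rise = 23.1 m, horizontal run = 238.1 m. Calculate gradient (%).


Formula: Gradient = rise / run * 100
Gradient = 23.1 / 238.1 * 100 = 9.7%

9.7


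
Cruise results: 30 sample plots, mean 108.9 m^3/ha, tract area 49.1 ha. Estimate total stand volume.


Formula: Total Volume = Mean Volume per ha * Total Area
Total Volume = 108.9 m^3/ha * 49.1 ha
Total Volume = 5347 m^3

5347


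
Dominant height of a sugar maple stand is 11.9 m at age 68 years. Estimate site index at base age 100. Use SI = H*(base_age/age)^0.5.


Formula: SI = H_dom * (base_age / age)^0.5
Age ratio = 100 / 68 = 1.47059
sqrt(age_ratio) = 1.21268
SI = 11.9 * 1.21268 = 14.4 m

14.4


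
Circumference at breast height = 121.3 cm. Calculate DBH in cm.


Formula: DBH = C / pi
DBH = 121.3 / pi
pi = 3.14159...
DBH = 38.6 cm

38.6


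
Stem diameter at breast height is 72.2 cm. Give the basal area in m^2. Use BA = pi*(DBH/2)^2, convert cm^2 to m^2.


Formula: BA = pi * (DBH/2)^2 / 10000  (cm^2 to m^2)
Radius = DBH/2 = 72.2/2 = 36.1 cm
BA = pi * 36.1^2 / 10000
   = 4094.155 cm^2 / 10000
   = 0.4094 m^2

0.4094


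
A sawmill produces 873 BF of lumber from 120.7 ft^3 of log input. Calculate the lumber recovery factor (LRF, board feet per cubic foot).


Formula: LRF = Lumber Output (BF) / Log Input (ft^3)
LRF = 873 BF / 120.7 ft^3
LRF = 7.23 BF/ft^3

7.23


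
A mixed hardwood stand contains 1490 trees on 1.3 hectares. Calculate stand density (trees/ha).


Formula: Stand Density = N_trees / Area_ha
Density = 1490 trees / 1.3 ha
Density = 1146 trees/ha

1146


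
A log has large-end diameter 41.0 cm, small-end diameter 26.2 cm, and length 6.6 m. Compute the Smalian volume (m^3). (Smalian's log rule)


Smalian: V = (A1 + A2)/2 * L,  A = pi*(D/200)^2
A1 = pi*(41.0/200)^2 = 0.132025 m^2
A2 = pi*(26.2/200)^2 = 0.053913 m^2
V = (0.132025+0.053913)/2*6.6 = 0.6136 m^3

0.6136


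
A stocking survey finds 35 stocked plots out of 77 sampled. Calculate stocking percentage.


Formula: Stocking % = stocked plots / total plots * 100
Stocking = 35 / 77 * 100
Stocking = 0.4545 * 100 = 45.5%

45.5


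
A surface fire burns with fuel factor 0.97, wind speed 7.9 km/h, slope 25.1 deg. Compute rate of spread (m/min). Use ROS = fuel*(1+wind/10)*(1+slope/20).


Formula: ROS = fuel * (1 + wind/10) * (1 + slope/20)
Wind factor = 1 + 7.9/10 = 1.79
Slope factor = 1 + 25.1/20 = 2.255
ROS = 0.97 * 1.79 * 2.255 = 3.92 m/min

3.92


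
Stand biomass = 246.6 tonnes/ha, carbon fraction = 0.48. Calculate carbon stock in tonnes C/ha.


Formula: Carbon Stock = Biomass * Carbon Fraction
C = 246.6 t/ha * 0.48
C = 118.4 t C/ha

118.4


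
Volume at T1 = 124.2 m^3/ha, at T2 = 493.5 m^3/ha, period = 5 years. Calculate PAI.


Formula: PAI = (V_T2 - V_T1) / (T2 - T1)
Volume increment = 493.5 - 124.2 = 369.3 m^3/ha
PAI = 369.3 / 5 = 73.86 m^3/ha/year

73.86


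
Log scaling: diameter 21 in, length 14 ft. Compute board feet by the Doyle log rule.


Doyle: BF = (D - 4)^2 * L / 16
Adjusted diameter = 21 - 4 = 17 in
(D-4)^2 = 17^2 = 289
BF = 289 * 14 / 16 = 253 BF

253


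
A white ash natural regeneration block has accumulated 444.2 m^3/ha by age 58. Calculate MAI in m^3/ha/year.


Formula: MAI = Total Volume / Stand Age
MAI = 444.2 m^3/ha / 58 years
MAI = 7.66 m^3/ha/year

7.66


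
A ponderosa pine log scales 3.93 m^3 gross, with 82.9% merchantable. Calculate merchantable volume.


Formula: MV = V_total * (merchantable_pct / 100)
Merchantable fraction = 82.9% / 100 = 0.829
MV = 3.93 m^3 * 0.829 = 3.258 m^3

3.258


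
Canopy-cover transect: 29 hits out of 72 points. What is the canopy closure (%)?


Formula: Canopy closure = covered points / total points * 100
Closure = 29 / 72 * 100
Closure = 0.4028 * 100 = 40.3%

40.3


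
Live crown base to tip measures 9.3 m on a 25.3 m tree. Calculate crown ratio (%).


Formula: Crown Ratio = (Crown Length / Total Height) * 100
CR = (9.3 m / 25.3 m) * 100
CR = 0.3676 * 100 = 36.8%

36.8


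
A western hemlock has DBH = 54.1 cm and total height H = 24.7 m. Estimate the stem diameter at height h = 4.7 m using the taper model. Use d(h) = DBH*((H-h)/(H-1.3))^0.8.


Taper: d(h) = DBH * ((H - h) / (H - 1.3))^0.8
Numerator = H - h = 24.7 - 4.7 = 20.0 m
Denominator = H - 1.3 = 24.7 - 1.3 = 23.4 m
Ratio = 20.0 / 23.4 = 0.8547
d = 54.1 * 0.8547^0.8 = 47.7 cm

47.7


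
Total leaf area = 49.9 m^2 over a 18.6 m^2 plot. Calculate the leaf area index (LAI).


Formula: LAI = total leaf area / ground area  (dimensionless)
LAI = 49.9 m^2 / 18.6 m^2
LAI = 2.68

2.68


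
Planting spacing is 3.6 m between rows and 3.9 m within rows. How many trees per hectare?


Formula: TPH = 10000 m^2/ha / (spacing_x * spacing_y)
Area per tree = 3.6 m * 3.9 m = 14.04 m^2
TPH = 10000 / 14.04 = 712 trees/ha

712
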